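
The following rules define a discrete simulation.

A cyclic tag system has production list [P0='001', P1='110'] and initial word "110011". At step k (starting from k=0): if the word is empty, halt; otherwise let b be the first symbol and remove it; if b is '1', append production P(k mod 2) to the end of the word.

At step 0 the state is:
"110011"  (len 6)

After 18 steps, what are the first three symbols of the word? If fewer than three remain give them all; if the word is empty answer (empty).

001

t=0: "110011"  (len 6)
t=1: "10011001"  (len 8)
t=2: "0011001110"  (len 10)
t=3: "011001110"  (len 9)
t=4: "11001110"  (len 8)
t=5: "1001110001"  (len 10)
t=6: "001110001110"  (len 12)
t=7: "01110001110"  (len 11)
t=8: "1110001110"  (len 10)
t=9: "110001110001"  (len 12)
t=10: "10001110001110"  (len 14)
t=11: "0001110001110001"  (len 16)
t=12: "001110001110001"  (len 15)
t=13: "01110001110001"  (len 14)
t=14: "1110001110001"  (len 13)
t=15: "110001110001001"  (len 15)
t=16: "10001110001001110"  (len 17)
t=17: "0001110001001110001"  (len 19)
t=18: "001110001001110001"  (len 18)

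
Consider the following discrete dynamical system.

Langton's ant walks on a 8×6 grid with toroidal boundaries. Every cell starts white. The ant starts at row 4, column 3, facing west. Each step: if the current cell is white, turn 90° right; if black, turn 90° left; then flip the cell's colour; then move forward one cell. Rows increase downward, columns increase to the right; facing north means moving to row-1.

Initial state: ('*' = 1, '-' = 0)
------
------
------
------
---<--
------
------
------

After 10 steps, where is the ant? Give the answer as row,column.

k=0  ------
------
------
------
---<--
------
------
------
k=1  ------
------
------
---^--
---*--
------
------
------
k=2  ------
------
------
---*>-
---*--
------
------
------
k=3  ------
------
------
---**-
---*v-
------
------
------
k=4  ------
------
------
---**-
---<*-
------
------
------
k=5  ------
------
------
---**-
----*-
---v--
------
------
k=6  ------
------
------
---**-
----*-
--<*--
------
------
k=7  ------
------
------
---**-
--^-*-
--**--
------
------
k=8  ------
------
------
---**-
--*>*-
--**--
------
------
k=9  ------
------
------
---**-
--***-
--*v--
------
------
k=10  ------
------
------
---**-
--***-
--*->-
------
------

5,4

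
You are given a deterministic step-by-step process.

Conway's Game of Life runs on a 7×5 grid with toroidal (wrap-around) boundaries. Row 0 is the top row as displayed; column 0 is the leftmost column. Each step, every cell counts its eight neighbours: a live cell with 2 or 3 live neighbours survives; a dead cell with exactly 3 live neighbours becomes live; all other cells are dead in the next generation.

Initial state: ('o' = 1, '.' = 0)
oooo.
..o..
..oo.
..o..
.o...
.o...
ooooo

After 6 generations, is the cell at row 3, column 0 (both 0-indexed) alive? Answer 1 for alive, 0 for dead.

0

step 0: oooo.
..o..
..oo.
..o..
.o...
.o...
ooooo
step 1: .....
....o
.ooo.
.ooo.
.oo..
...oo
.....
step 2: .....
..oo.
oo..o
o....
oo..o
..oo.
.....
step 3: .....
ooooo
ooooo
.....
ooooo
ooooo
.....
step 4: ooooo
.....
.....
.....
.....
.....
ooooo
step 5: .....
ooooo
.....
.....
.....
ooooo
.....
step 6: ooooo
ooooo
ooooo
.....
ooooo
ooooo
ooooo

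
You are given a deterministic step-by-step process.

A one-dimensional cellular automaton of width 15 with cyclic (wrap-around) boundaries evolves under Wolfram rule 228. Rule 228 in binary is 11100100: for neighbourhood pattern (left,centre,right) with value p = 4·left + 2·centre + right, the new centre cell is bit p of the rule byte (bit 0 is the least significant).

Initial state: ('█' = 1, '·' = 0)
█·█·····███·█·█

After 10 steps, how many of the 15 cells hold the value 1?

1

gen 0: █·█·····███·█·█
gen 1: ███······█████·
gen 2: ·██·······█████
gen 3: █·█········████
gen 4: ███·········███
gen 5: ███··········██
gen 6: ███···········█
gen 7: ███············
gen 8: ·██············
gen 9: ··█············
gen 10: ··█············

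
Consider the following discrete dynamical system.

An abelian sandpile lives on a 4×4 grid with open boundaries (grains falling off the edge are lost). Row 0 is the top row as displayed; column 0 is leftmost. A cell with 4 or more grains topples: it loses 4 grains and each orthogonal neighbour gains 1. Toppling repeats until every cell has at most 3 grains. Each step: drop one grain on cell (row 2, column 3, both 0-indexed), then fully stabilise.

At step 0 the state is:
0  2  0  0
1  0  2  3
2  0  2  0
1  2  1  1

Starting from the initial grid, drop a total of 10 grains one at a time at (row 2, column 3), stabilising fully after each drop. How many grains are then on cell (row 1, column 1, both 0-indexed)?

t=0: 0  2  0  0
1  0  2  3
2  0  2  0
1  2  1  1
t=1: 0  2  0  0
1  0  2  3
2  0  2  1
1  2  1  1
t=2: 0  2  0  0
1  0  2  3
2  0  2  2
1  2  1  1
t=3: 0  2  0  0
1  0  2  3
2  0  2  3
1  2  1  1
t=4: 0  2  0  1
1  0  3  0
2  0  3  1
1  2  1  2
t=5: 0  2  0  1
1  0  3  0
2  0  3  2
1  2  1  2
t=6: 0  2  0  1
1  0  3  0
2  0  3  3
1  2  1  2
t=7: 0  2  1  1
1  1  0  2
2  1  1  1
1  2  2  3
t=8: 0  2  1  1
1  1  0  2
2  1  1  2
1  2  2  3
t=9: 0  2  1  1
1  1  0  2
2  1  1  3
1  2  2  3
t=10: 0  2  1  1
1  1  0  3
2  1  2  1
1  2  3  0

1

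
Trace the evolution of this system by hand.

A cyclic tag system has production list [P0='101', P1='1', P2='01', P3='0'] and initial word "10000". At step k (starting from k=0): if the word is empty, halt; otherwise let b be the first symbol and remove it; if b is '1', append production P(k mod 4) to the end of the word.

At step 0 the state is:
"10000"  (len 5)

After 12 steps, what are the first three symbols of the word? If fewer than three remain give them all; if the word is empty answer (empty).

step 0: "10000"  (len 5)
step 1: "0000101"  (len 7)
step 2: "000101"  (len 6)
step 3: "00101"  (len 5)
step 4: "0101"  (len 4)
step 5: "101"  (len 3)
step 6: "011"  (len 3)
step 7: "11"  (len 2)
step 8: "10"  (len 2)
step 9: "0101"  (len 4)
step 10: "101"  (len 3)
step 11: "0101"  (len 4)
step 12: "101"  (len 3)

101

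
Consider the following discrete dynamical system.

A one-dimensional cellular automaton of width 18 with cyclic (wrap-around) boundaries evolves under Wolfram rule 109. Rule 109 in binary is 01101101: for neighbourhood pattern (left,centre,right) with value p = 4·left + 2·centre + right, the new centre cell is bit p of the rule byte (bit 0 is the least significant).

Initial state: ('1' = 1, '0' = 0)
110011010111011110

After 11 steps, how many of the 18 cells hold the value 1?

7

gen 0: 110011010111011110
gen 1: 110011111101110011
gen 2: 010010000111010010
gen 3: 010010110101110010
gen 4: 010011111111010010
gen 5: 010010000001110010
gen 6: 010010111101010010
gen 7: 010011100111110010
gen 8: 010010100100010010
gen 9: 010011100101010010
gen 10: 010010100111110010
gen 11: 010011100100010010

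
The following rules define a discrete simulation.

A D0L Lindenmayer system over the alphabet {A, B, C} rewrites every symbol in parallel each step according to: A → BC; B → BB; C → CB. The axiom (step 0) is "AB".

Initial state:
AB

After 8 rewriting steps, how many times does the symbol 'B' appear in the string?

511

0) AB
1) BCBB
2) BBCBBBBB
3) BBBBCBBBBBBBBBBB
4) BBBBBBBBCBBBBBBBBBBBBBBBBBBBBBBB
5) BBBBBBBBBBBBBBBBCBBBBBBBBBBBBBBBBBBBBBBBBBBBBBBBBBBBBBBBBBBBBBBB
6) BBBBBBBBBBBBBBBBBBBBBBBBBBBBBBBBCBBBBBBBBBBBBBBBBBBBBBBBBB…BBBBBBBBBBBBBBBBBBBBBBBBBBBBBBBBBBBBBBBBBBBBBBBBBBBBBBBBBB  (len 128)
7) BBBBBBBBBBBBBBBBBBBBBBBBBBBBBBBBBBBBBBBBBBBBBBBBBBBBBBBBBB…BBBBBBBBBBBBBBBBBBBBBBBBBBBBBBBBBBBBBBBBBBBBBBBBBBBBBBBBBB  (len 256)
8) BBBBBBBBBBBBBBBBBBBBBBBBBBBBBBBBBBBBBBBBBBBBBBBBBBBBBBBBBB…BBBBBBBBBBBBBBBBBBBBBBBBBBBBBBBBBBBBBBBBBBBBBBBBBBBBBBBBBB  (len 512)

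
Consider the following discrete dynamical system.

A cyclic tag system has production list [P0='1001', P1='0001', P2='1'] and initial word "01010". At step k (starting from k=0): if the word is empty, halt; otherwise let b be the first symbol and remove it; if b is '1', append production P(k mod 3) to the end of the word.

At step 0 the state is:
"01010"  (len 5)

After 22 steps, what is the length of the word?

gen 0: "01010"  (len 5)
gen 1: "1010"  (len 4)
gen 2: "0100001"  (len 7)
gen 3: "100001"  (len 6)
gen 4: "000011001"  (len 9)
gen 5: "00011001"  (len 8)
gen 6: "0011001"  (len 7)
gen 7: "011001"  (len 6)
gen 8: "11001"  (len 5)
gen 9: "10011"  (len 5)
gen 10: "00111001"  (len 8)
gen 11: "0111001"  (len 7)
gen 12: "111001"  (len 6)
gen 13: "110011001"  (len 9)
gen 14: "100110010001"  (len 12)
gen 15: "001100100011"  (len 12)
gen 16: "01100100011"  (len 11)
gen 17: "1100100011"  (len 10)
gen 18: "1001000111"  (len 10)
gen 19: "0010001111001"  (len 13)
gen 20: "010001111001"  (len 12)
gen 21: "10001111001"  (len 11)
gen 22: "00011110011001"  (len 14)

14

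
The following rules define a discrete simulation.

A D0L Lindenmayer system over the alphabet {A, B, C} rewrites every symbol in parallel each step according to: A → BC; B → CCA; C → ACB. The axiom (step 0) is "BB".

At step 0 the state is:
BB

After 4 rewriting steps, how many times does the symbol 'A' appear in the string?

t=0: BB
t=1: CCACCA
t=2: ACBACBBCACBACBBC
t=3: BCACBCCABCACBCCACCAACBBCACBCCABCACBCCACCAACB
t=4: CCAACBBCACBCCAACBACBBCCCAACBBCACBCCAACBACBBCACBACBBCBCACBCCACCAACBBCACBCCAACBACBBCCCAACBBCACBCCAACBACBBCACBACBBCBCACBCCA

32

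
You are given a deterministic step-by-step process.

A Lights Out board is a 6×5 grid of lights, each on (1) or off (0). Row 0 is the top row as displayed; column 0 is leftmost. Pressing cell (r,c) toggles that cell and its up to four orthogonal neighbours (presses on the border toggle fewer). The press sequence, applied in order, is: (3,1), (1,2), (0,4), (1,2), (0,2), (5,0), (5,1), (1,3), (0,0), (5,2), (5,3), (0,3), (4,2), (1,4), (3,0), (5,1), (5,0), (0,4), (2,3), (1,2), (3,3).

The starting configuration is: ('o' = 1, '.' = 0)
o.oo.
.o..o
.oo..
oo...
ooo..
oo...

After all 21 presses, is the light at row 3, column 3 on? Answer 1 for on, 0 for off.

k=0  o.oo.
.o..o
.oo..
oo...
ooo..
oo...
k=1  o.oo.
.o..o
..o..
..o..
o.o..
oo...
k=2  o..o.
..ooo
.....
..o..
o.o..
oo...
k=3  o...o
..oo.
.....
..o..
o.o..
oo...
k=4  o.o.o
.o...
..o..
..o..
o.o..
oo...
k=5  oo.oo
.oo..
..o..
..o..
o.o..
oo...
k=6  oo.oo
.oo..
..o..
..o..
..o..
.....
k=7  oo.oo
.oo..
..o..
..o..
.oo..
ooo..
k=8  oo..o
.o.oo
..oo.
..o..
.oo..
ooo..
k=9  ....o
oo.oo
..oo.
..o..
.oo..
ooo..
k=10  ....o
oo.oo
..oo.
..o..
.o...
o..o.
k=11  ....o
oo.oo
..oo.
..o..
.o.o.
o.o.o
k=12  ..oo.
oo..o
..oo.
..o..
.o.o.
o.o.o
k=13  ..oo.
oo..o
..oo.
.....
..o..
o...o
k=14  ..ooo
oo.o.
..ooo
.....
..o..
o...o
k=15  ..ooo
oo.o.
o.ooo
oo...
o.o..
o...o
k=16  ..ooo
oo.o.
o.ooo
oo...
ooo..
.oo.o
k=17  ..ooo
oo.o.
o.ooo
oo...
.oo..
o.o.o
k=18  ..o..
oo.oo
o.ooo
oo...
.oo..
o.o.o
k=19  ..o..
oo..o
o....
oo.o.
.oo..
o.o.o
k=20  .....
o.ooo
o.o..
oo.o.
.oo..
o.o.o
k=21  .....
o.ooo
o.oo.
ooo.o
.ooo.
o.o.o

0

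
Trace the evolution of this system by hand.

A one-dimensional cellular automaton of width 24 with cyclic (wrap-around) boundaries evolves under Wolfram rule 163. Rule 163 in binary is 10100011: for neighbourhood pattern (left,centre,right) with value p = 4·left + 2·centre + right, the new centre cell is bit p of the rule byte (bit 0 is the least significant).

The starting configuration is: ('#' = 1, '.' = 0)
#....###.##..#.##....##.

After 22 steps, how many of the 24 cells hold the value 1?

9

[0] #....###.##..#.##....##.
[1] ..###.#.#...#.#...###..#
[2] .#.#.#.#..##.#..##.#..#.
[3] #.#.#.#..#..#..#..#..#..
[4] .#.#.#..#..#..#..#..#..#
[5] #.#.#..#..#..#..#..#..#.
[6] .#.#..#..#..#..#..#..#.#
[7] #.#..#..#..#..#..#..#.#.
[8] .#..#..#..#..#..#..#.#.#
[9] #..#..#..#..#..#..#.#.#.
[10] ..#..#..#..#..#..#.#.#.#
[11] .#..#..#..#..#..#.#.#.#.
[12] #..#..#..#..#..#.#.#.#..
[13] ..#..#..#..#..#.#.#.#..#
[14] .#..#..#..#..#.#.#.#..#.
[15] #..#..#..#..#.#.#.#..#..
[16] ..#..#..#..#.#.#.#..#..#
[17] .#..#..#..#.#.#.#..#..#.
[18] #..#..#..#.#.#.#..#..#..
[19] ..#..#..#.#.#.#..#..#..#
[20] .#..#..#.#.#.#..#..#..#.
[21] #..#..#.#.#.#..#..#..#..
[22] ..#..#.#.#.#..#..#..#..#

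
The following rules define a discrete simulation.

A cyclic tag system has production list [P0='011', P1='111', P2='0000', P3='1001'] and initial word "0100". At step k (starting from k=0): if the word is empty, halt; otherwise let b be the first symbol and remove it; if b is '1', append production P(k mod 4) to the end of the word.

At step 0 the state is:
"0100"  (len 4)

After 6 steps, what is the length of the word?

k=0  "0100"  (len 4)
k=1  "100"  (len 3)
k=2  "00111"  (len 5)
k=3  "0111"  (len 4)
k=4  "111"  (len 3)
k=5  "11011"  (len 5)
k=6  "1011111"  (len 7)

7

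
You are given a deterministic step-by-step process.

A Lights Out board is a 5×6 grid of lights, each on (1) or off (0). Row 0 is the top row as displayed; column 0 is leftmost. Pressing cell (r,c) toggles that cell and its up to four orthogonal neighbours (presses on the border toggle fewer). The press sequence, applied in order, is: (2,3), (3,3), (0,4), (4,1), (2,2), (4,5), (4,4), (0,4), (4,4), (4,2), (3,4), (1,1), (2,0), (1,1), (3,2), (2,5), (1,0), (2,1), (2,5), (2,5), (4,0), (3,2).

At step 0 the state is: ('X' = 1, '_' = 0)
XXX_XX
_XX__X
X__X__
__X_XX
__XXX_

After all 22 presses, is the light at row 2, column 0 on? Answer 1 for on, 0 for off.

0

t=0: XXX_XX
_XX__X
X__X__
__X_XX
__XXX_
t=1: XXX_XX
_XXX_X
X_X_X_
__XXXX
__XXX_
t=2: XXX_XX
_XXX_X
X_XXX_
_____X
__X_X_
t=3: XXXX__
_XXXXX
X_XXX_
_____X
__X_X_
t=4: XXXX__
_XXXXX
X_XXX_
_X___X
XX__X_
t=5: XXXX__
_X_XXX
XX__X_
_XX__X
XX__X_
t=6: XXXX__
_X_XXX
XX__X_
_XX___
XX___X
t=7: XXXX__
_X_XXX
XX__X_
_XX_X_
XX_XX_
t=8: XXX_XX
_X_X_X
XX__X_
_XX_X_
XX_XX_
t=9: XXX_XX
_X_X_X
XX__X_
_XX___
XX___X
t=10: XXX_XX
_X_X_X
XX__X_
_X____
X_XX_X
t=11: XXX_XX
_X_X_X
XX____
_X_XXX
X_XXXX
t=12: X_X_XX
X_XX_X
X_____
_X_XXX
X_XXXX
t=13: X_X_XX
__XX_X
_X____
XX_XXX
X_XXXX
t=14: XXX_XX
XX_X_X
______
XX_XXX
X_XXXX
t=15: XXX_XX
XX_X_X
__X___
X_X_XX
X__XXX
t=16: XXX_XX
XX_X__
__X_XX
X_X_X_
X__XXX
t=17: _XX_XX
___X__
X_X_XX
X_X_X_
X__XXX
t=18: _XX_XX
_X_X__
_X__XX
XXX_X_
X__XXX
t=19: _XX_XX
_X_X_X
_X____
XXX_XX
X__XXX
t=20: _XX_XX
_X_X__
_X__XX
XXX_X_
X__XXX
t=21: _XX_XX
_X_X__
_X__XX
_XX_X_
_X_XXX
t=22: _XX_XX
_X_X__
_XX_XX
___XX_
_XXXXX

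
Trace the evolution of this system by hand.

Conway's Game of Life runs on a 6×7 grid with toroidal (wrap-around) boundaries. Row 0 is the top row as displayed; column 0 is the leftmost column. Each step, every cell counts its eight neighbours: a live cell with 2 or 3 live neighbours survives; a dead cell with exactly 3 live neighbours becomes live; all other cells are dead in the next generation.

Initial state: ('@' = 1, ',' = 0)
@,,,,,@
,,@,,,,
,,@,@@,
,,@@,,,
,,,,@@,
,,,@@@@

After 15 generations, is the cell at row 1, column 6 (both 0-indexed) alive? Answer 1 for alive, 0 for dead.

0) @,,,,,@
,,@,,,,
,,@,@@,
,,@@,,,
,,,,@@,
,,,@@@@
1) @,,@@,@
,@,@,@@
,@@,@,,
,,@,,,,
,,@,,,@
@,,@,,,
2) ,@,@,,,
,@,,,,@
@@,,@@,
,,@,,,,
,@@@,,,
@@@@@@,
3) ,,,@,@@
,@,,@@@
@@@,,@@
@,,,@,,
@,,,,,,
@,,,,,,
4) ,,,,,,,
,@,@,,,
,,@@,,,
,,,,,@,
@@,,,,@
@,,,,,,
5) ,,,,,,,
,,,@,,,
,,@@@,,
@@@,,,@
@@,,,,@
@@,,,,@
6) @,,,,,,
,,@@@,,
@,,,@,,
,,,,,@@
,,,,,@,
,@,,,,@
7) @@@@,,,
,@,@@,,
,,,,@,@
,,,,@@@
@,,,,@,
@,,,,,@
8) ,,,@@,@
,@,,@@,
@,,,,,@
@,,,@,,
@,,,@,,
,,@,,,,
9) ,,@@@,,
,,,@@,,
@@,,@,@
@@,,,@,
,@,@,,,
,,,,@@,
10) ,,@,,,,
@@,,,,,
,@@@@,@
,,,,@@,
@@@,,@@
,,,,,@,
11) ,@,,,,,
@,,,,,,
,@@@@,@
,,,,,,,
@@,,,,,
@,@,,@,
12) @@,,,,@
@,,@,,,
@@@@,,,
,,,@,,,
@@,,,,@
@,@,,,@
13) ,,@,,,,
,,,@,,,
@@,@@,,
,,,@,,@
,@@,,,@
,,@,,@,
14) ,,@@,,,
,@,@@,,
@,,@@,,
,,,@@@@
@@@@,@@
,,@@,,,
15) ,@,,,,,
,@,,,,,
@,,,,,@
,,,,,,,
@@,,,,,
@,,,,,@

0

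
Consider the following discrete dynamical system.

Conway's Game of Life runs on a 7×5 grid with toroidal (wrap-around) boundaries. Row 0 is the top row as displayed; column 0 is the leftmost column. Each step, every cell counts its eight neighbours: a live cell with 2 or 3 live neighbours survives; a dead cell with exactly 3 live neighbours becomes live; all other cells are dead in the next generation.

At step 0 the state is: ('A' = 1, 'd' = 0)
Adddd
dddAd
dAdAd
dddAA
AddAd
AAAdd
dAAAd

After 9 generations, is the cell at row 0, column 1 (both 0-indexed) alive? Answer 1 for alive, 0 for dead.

0) Adddd
dddAd
dAdAd
dddAA
AddAd
AAAdd
dAAAd
1) dAdAA
ddAdA
dddAd
AddAd
AddAd
Adddd
dddAA
2) ddddd
AdAdA
ddAAd
ddAAd
AAddd
AddAd
ddAAd
3) dAAdA
dAAdA
ddddd
dddAA
AAdAd
AddAd
ddAAA
4) ddddA
dAAdd
AdAdA
AdAAA
AAdAd
Adddd
ddddd
5) ddddd
dAAdA
ddddd
ddddd
dddAd
AAddA
ddddd
6) ddddd
ddddd
ddddd
ddddd
AdddA
AdddA
Adddd
7) ddddd
ddddd
ddddd
ddddd
AdddA
dAddd
AdddA
8) ddddd
ddddd
ddddd
ddddd
Adddd
dAddd
Adddd
9) ddddd
ddddd
ddddd
ddddd
ddddd
AAddd
ddddd

0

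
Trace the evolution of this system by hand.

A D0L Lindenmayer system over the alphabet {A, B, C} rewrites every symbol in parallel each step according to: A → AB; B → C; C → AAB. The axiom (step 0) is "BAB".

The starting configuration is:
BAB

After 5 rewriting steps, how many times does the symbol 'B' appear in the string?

0) BAB
1) CABC
2) AABABCAAB
3) ABABCABCAABABABC
4) ABCABCAABABCAABABABCABCABCAAB
5) ABCAABABCAABABABCABCAABABABCABCABCAABABCAABABCAABABABC

19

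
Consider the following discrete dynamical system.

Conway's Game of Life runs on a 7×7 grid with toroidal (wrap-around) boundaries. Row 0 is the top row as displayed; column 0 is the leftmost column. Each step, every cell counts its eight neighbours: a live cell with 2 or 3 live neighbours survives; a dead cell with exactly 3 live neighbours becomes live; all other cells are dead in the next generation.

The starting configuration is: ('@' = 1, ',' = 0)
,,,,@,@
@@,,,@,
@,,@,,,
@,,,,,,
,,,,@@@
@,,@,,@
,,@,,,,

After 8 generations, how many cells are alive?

10

gen 0: ,,,,@,@
@@,,,@,
@,,@,,,
@,,,,,,
,,,,@@@
@,,@,,@
,,@,,,,
gen 1: @@,,,@@
@@,,@@,
@,,,,,,
@,,,@@,
,,,,@@,
@,,@@,@
@,,@,@@
gen 2: ,,@,,,,
,,,,@@,
@,,,,,,
,,,,@@,
@,,,,,,
@,,@,,,
,,@@,,,
gen 3: ,,@,@,,
,,,,,,,
,,,,,,@
,,,,,,@
,,,,@,@
,@@@,,,
,@@@,,,
gen 4: ,@@,,,,
,,,,,,,
,,,,,,,
@,,,,,@
@,@@,@,
@@,,@,,
,,,,@,,
gen 5: ,,,,,,,
,,,,,,,
,,,,,,,
@@,,,,@
,,@@@@,
@@@,@@@
@,@@,,,
gen 6: ,,,,,,,
,,,,,,,
@,,,,,,
@@@@@@@
,,,,,,,
@,,,,,,
@,@@@@,
gen 7: ,,,@@,,
,,,,,,,
@,@@@@,
@@@@@@@
,,@@@@,
,@,@@,@
,@,@@,@
gen 8: ,,@@@@,
,,@,,@,
@,,,,,,
@,,,,,,
,,,,,,,
,@,,,,@
,,,,,,,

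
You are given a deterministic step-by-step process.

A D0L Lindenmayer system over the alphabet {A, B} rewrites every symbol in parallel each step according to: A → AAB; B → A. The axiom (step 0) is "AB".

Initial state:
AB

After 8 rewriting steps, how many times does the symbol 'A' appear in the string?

t=0: AB
t=1: AABA
t=2: AABAABAAAB
t=3: AABAABAAABAABAAABAABAABA
t=4: AABAABAAABAABAAABAABAABAAABAABAAABAABAABAAABAABAAABAABAAAB
t=5: AABAABAAABAABAAABAABAABAAABAABAAABAABAABAAABAABAAABAABAAAB…AABAABAAABAABAAABAABAABAAABAABAAABAABAABAAABAABAAABAABAABA  (len 140)
t=6: AABAABAAABAABAAABAABAABAAABAABAAABAABAABAAABAABAAABAABAAAB…AABAABAAABAABAAABAABAABAAABAABAAABAABAABAAABAABAAABAABAAAB  (len 338)
t=7: AABAABAAABAABAAABAABAABAAABAABAAABAABAABAAABAABAAABAABAAAB…AABAABAAABAABAAABAABAABAAABAABAAABAABAABAAABAABAAABAABAABA  (len 816)
t=8: AABAABAAABAABAAABAABAABAAABAABAAABAABAABAAABAABAAABAABAAAB…AABAABAAABAABAAABAABAABAAABAABAAABAABAABAAABAABAAABAABAAAB  (len 1970)

1393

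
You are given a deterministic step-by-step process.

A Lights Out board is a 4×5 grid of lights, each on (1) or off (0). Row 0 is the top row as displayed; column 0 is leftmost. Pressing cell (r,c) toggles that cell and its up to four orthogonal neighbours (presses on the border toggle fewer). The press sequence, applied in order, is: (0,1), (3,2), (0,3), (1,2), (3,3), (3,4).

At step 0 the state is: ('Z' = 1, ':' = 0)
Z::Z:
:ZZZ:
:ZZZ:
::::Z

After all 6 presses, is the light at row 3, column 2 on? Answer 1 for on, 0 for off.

k=0  Z::Z:
:ZZZ:
:ZZZ:
::::Z
k=1  :ZZZ:
::ZZ:
:ZZZ:
::::Z
k=2  :ZZZ:
::ZZ:
:Z:Z:
:ZZZZ
k=3  :Z::Z
::Z::
:Z:Z:
:ZZZZ
k=4  :ZZ:Z
:Z:Z:
:ZZZ:
:ZZZZ
k=5  :ZZ:Z
:Z:Z:
:ZZ::
:Z:::
k=6  :ZZ:Z
:Z:Z:
:ZZ:Z
:Z:ZZ

0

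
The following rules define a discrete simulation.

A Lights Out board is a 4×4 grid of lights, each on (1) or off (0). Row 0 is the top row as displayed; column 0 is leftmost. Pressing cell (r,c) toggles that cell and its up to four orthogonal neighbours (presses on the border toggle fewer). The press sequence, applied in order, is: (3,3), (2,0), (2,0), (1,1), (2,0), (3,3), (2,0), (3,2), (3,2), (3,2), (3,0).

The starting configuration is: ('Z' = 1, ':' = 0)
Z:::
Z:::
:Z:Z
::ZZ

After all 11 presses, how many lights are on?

step 0: Z:::
Z:::
:Z:Z
::ZZ
step 1: Z:::
Z:::
:Z::
::::
step 2: Z:::
::::
Z:::
Z:::
step 3: Z:::
Z:::
:Z::
::::
step 4: ZZ::
:ZZ:
::::
::::
step 5: ZZ::
ZZZ:
ZZ::
Z:::
step 6: ZZ::
ZZZ:
ZZ:Z
Z:ZZ
step 7: ZZ::
:ZZ:
:::Z
::ZZ
step 8: ZZ::
:ZZ:
::ZZ
:Z::
step 9: ZZ::
:ZZ:
:::Z
::ZZ
step 10: ZZ::
:ZZ:
::ZZ
:Z::
step 11: ZZ::
:ZZ:
Z:ZZ
Z:::

8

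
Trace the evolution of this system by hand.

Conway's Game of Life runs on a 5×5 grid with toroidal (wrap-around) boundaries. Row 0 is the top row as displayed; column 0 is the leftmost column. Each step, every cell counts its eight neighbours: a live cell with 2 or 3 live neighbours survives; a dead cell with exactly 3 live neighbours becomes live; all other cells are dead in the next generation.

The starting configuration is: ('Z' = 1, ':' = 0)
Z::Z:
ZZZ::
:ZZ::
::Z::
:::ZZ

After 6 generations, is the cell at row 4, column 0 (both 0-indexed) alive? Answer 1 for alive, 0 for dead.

0) Z::Z:
ZZZ::
:ZZ::
::Z::
:::ZZ
1) Z::Z:
Z::ZZ
Z::Z:
:ZZ::
::ZZZ
2) ZZ:::
ZZZZ:
Z::Z:
ZZ:::
Z:::Z
3) :::Z:
:::Z:
:::Z:
:Z:::
::::Z
4) :::ZZ
::ZZZ
::Z::
:::::
:::::
5) ::Z:Z
::Z:Z
::Z::
:::::
:::::
6) :::::
:ZZ::
:::Z:
:::::
:::::

0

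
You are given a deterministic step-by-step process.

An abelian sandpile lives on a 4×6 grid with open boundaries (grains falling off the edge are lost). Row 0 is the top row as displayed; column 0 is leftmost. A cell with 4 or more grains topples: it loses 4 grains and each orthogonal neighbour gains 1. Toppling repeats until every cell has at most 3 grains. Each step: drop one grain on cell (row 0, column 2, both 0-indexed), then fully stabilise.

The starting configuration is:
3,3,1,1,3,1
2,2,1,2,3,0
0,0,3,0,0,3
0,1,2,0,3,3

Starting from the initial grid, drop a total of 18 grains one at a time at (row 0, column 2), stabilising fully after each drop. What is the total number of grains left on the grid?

0) 3,3,1,1,3,1
2,2,1,2,3,0
0,0,3,0,0,3
0,1,2,0,3,3
1) 3,3,2,1,3,1
2,2,1,2,3,0
0,0,3,0,0,3
0,1,2,0,3,3
2) 3,3,3,1,3,1
2,2,1,2,3,0
0,0,3,0,0,3
0,1,2,0,3,3
3) 0,1,1,2,3,1
3,3,2,2,3,0
0,0,3,0,0,3
0,1,2,0,3,3
4) 0,1,2,2,3,1
3,3,2,2,3,0
0,0,3,0,0,3
0,1,2,0,3,3
5) 0,1,3,2,3,1
3,3,2,2,3,0
0,0,3,0,0,3
0,1,2,0,3,3
6) 0,2,0,3,3,1
3,3,3,2,3,0
0,0,3,0,0,3
0,1,2,0,3,3
7) 0,2,1,3,3,1
3,3,3,2,3,0
0,0,3,0,0,3
0,1,2,0,3,3
8) 0,2,2,3,3,1
3,3,3,2,3,0
0,0,3,0,0,3
0,1,2,0,3,3
9) 0,2,3,3,3,1
3,3,3,2,3,0
0,0,3,0,0,3
0,1,2,0,3,3
10) 2,0,3,2,1,2
0,2,3,1,1,1
1,2,0,2,1,3
0,1,3,0,3,3
11) 2,1,1,3,1,2
0,3,0,2,1,1
1,2,1,2,1,3
0,1,3,0,3,3
12) 2,1,2,3,1,2
0,3,0,2,1,1
1,2,1,2,1,3
0,1,3,0,3,3
13) 2,1,3,3,1,2
0,3,0,2,1,1
1,2,1,2,1,3
0,1,3,0,3,3
14) 2,2,1,0,2,2
0,3,1,3,1,1
1,2,1,2,1,3
0,1,3,0,3,3
15) 2,2,2,0,2,2
0,3,1,3,1,1
1,2,1,2,1,3
0,1,3,0,3,3
16) 2,2,3,0,2,2
0,3,1,3,1,1
1,2,1,2,1,3
0,1,3,0,3,3
17) 2,3,0,1,2,2
0,3,2,3,1,1
1,2,1,2,1,3
0,1,3,0,3,3
18) 2,3,1,1,2,2
0,3,2,3,1,1
1,2,1,2,1,3
0,1,3,0,3,3

41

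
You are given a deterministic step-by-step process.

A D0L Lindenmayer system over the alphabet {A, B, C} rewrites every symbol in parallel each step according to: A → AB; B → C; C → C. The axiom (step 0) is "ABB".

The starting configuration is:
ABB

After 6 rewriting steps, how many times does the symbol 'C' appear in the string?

0) ABB
1) ABCC
2) ABCCC
3) ABCCCC
4) ABCCCCC
5) ABCCCCCC
6) ABCCCCCCC

7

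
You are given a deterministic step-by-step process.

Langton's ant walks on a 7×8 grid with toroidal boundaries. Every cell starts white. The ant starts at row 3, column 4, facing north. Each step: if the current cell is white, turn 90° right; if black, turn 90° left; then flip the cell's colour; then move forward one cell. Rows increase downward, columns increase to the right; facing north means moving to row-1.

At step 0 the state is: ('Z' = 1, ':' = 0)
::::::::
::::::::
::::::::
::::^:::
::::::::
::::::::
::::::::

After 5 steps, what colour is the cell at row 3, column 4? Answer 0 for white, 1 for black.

gen 0: ::::::::
::::::::
::::::::
::::^:::
::::::::
::::::::
::::::::
gen 1: ::::::::
::::::::
::::::::
::::Z>::
::::::::
::::::::
::::::::
gen 2: ::::::::
::::::::
::::::::
::::ZZ::
:::::v::
::::::::
::::::::
gen 3: ::::::::
::::::::
::::::::
::::ZZ::
::::<Z::
::::::::
::::::::
gen 4: ::::::::
::::::::
::::::::
::::^Z::
::::ZZ::
::::::::
::::::::
gen 5: ::::::::
::::::::
::::::::
:::<:Z::
::::ZZ::
::::::::
::::::::

0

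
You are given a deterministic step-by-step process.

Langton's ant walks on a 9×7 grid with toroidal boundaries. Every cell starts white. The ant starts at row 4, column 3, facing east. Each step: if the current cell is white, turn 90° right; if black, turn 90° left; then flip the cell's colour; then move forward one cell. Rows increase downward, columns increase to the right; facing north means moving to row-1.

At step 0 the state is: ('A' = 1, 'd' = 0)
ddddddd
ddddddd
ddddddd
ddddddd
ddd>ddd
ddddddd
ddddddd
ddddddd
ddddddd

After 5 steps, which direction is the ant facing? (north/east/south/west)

north

k=0  ddddddd
ddddddd
ddddddd
ddddddd
ddd>ddd
ddddddd
ddddddd
ddddddd
ddddddd
k=1  ddddddd
ddddddd
ddddddd
ddddddd
dddAddd
dddvddd
ddddddd
ddddddd
ddddddd
k=2  ddddddd
ddddddd
ddddddd
ddddddd
dddAddd
dd<Addd
ddddddd
ddddddd
ddddddd
k=3  ddddddd
ddddddd
ddddddd
ddddddd
dd^Addd
ddAAddd
ddddddd
ddddddd
ddddddd
k=4  ddddddd
ddddddd
ddddddd
ddddddd
ddA>ddd
ddAAddd
ddddddd
ddddddd
ddddddd
k=5  ddddddd
ddddddd
ddddddd
ddd^ddd
ddAdddd
ddAAddd
ddddddd
ddddddd
ddddddd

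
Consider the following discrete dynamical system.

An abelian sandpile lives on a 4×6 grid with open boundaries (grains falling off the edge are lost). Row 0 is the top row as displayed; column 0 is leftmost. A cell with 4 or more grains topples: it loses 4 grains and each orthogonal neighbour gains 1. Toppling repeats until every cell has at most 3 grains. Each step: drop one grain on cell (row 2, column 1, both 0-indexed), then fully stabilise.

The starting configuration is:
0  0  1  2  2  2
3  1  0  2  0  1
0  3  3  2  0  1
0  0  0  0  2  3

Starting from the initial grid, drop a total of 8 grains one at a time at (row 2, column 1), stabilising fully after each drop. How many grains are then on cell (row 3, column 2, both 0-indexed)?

[0] 0  0  1  2  2  2
3  1  0  2  0  1
0  3  3  2  0  1
0  0  0  0  2  3
[1] 0  0  1  2  2  2
3  2  1  2  0  1
1  1  0  3  0  1
0  1  1  0  2  3
[2] 0  0  1  2  2  2
3  2  1  2  0  1
1  2  0  3  0  1
0  1  1  0  2  3
[3] 0  0  1  2  2  2
3  2  1  2  0  1
1  3  0  3  0  1
0  1  1  0  2  3
[4] 0  0  1  2  2  2
3  3  1  2  0  1
2  0  1  3  0  1
0  2  1  0  2  3
[5] 0  0  1  2  2  2
3  3  1  2  0  1
2  1  1  3  0  1
0  2  1  0  2  3
[6] 0  0  1  2  2  2
3  3  1  2  0  1
2  2  1  3  0  1
0  2  1  0  2  3
[7] 0  0  1  2  2  2
3  3  1  2  0  1
2  3  1  3  0  1
0  2  1  0  2  3
[8] 1  1  1  2  2  2
1  1  2  2  0  1
0  2  2  3  0  1
1  3  1  0  2  3

1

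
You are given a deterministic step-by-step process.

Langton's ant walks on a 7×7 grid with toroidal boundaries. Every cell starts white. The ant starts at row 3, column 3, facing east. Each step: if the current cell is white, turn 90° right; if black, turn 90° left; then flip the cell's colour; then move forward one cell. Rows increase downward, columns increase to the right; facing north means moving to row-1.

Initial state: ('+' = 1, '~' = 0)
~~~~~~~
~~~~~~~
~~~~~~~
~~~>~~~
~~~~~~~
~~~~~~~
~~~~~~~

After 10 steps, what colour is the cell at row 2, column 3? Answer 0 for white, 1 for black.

0

[0] ~~~~~~~
~~~~~~~
~~~~~~~
~~~>~~~
~~~~~~~
~~~~~~~
~~~~~~~
[1] ~~~~~~~
~~~~~~~
~~~~~~~
~~~+~~~
~~~v~~~
~~~~~~~
~~~~~~~
[2] ~~~~~~~
~~~~~~~
~~~~~~~
~~~+~~~
~~<+~~~
~~~~~~~
~~~~~~~
[3] ~~~~~~~
~~~~~~~
~~~~~~~
~~^+~~~
~~++~~~
~~~~~~~
~~~~~~~
[4] ~~~~~~~
~~~~~~~
~~~~~~~
~~+>~~~
~~++~~~
~~~~~~~
~~~~~~~
[5] ~~~~~~~
~~~~~~~
~~~^~~~
~~+~~~~
~~++~~~
~~~~~~~
~~~~~~~
[6] ~~~~~~~
~~~~~~~
~~~+>~~
~~+~~~~
~~++~~~
~~~~~~~
~~~~~~~
[7] ~~~~~~~
~~~~~~~
~~~++~~
~~+~v~~
~~++~~~
~~~~~~~
~~~~~~~
[8] ~~~~~~~
~~~~~~~
~~~++~~
~~+<+~~
~~++~~~
~~~~~~~
~~~~~~~
[9] ~~~~~~~
~~~~~~~
~~~^+~~
~~+++~~
~~++~~~
~~~~~~~
~~~~~~~
[10] ~~~~~~~
~~~~~~~
~~<~+~~
~~+++~~
~~++~~~
~~~~~~~
~~~~~~~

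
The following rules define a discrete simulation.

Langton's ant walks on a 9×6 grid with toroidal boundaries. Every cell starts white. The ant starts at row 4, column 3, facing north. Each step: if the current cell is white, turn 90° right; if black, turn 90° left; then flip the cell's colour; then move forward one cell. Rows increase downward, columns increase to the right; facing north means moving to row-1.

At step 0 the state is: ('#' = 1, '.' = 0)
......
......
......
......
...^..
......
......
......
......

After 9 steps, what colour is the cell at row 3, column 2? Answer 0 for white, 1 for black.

gen 0: ......
......
......
......
...^..
......
......
......
......
gen 1: ......
......
......
......
...#>.
......
......
......
......
gen 2: ......
......
......
......
...##.
....v.
......
......
......
gen 3: ......
......
......
......
...##.
...<#.
......
......
......
gen 4: ......
......
......
......
...^#.
...##.
......
......
......
gen 5: ......
......
......
......
..<.#.
...##.
......
......
......
gen 6: ......
......
......
..^...
..#.#.
...##.
......
......
......
gen 7: ......
......
......
..#>..
..#.#.
...##.
......
......
......
gen 8: ......
......
......
..##..
..#v#.
...##.
......
......
......
gen 9: ......
......
......
..##..
..<##.
...##.
......
......
......

1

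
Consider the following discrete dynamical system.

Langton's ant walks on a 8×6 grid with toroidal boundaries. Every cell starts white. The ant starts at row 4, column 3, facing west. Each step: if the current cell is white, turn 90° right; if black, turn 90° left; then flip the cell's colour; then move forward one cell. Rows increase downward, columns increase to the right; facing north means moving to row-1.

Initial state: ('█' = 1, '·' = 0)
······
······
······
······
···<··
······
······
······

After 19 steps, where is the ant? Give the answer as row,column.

gen 0: ······
······
······
······
···<··
······
······
······
gen 1: ······
······
······
···^··
···█··
······
······
······
gen 2: ······
······
······
···█>·
···█··
······
······
······
gen 3: ······
······
······
···██·
···█v·
······
······
······
gen 4: ······
······
······
···██·
···<█·
······
······
······
gen 5: ······
······
······
···██·
····█·
···v··
······
······
gen 6: ······
······
······
···██·
····█·
··<█··
······
······
gen 7: ······
······
······
···██·
··^·█·
··██··
······
······
gen 8: ······
······
······
···██·
··█>█·
··██··
······
······
gen 9: ······
······
······
···██·
··███·
··█v··
······
······
gen 10: ······
······
······
···██·
··███·
··█·>·
······
······
gen 11: ······
······
······
···██·
··███·
··█·█·
····v·
······
gen 12: ······
······
······
···██·
··███·
··█·█·
···<█·
······
gen 13: ······
······
······
···██·
··███·
··█^█·
···██·
······
gen 14: ······
······
······
···██·
··███·
··██>·
···██·
······
gen 15: ······
······
······
···██·
··██^·
··██··
···██·
······
gen 16: ······
······
······
···██·
··█<··
··██··
···██·
······
gen 17: ······
······
······
···██·
··█···
··█v··
···██·
······
gen 18: ······
······
······
···██·
··█···
··█·>·
···██·
······
gen 19: ······
······
······
···██·
··█···
··█·█·
···█v·
······

6,4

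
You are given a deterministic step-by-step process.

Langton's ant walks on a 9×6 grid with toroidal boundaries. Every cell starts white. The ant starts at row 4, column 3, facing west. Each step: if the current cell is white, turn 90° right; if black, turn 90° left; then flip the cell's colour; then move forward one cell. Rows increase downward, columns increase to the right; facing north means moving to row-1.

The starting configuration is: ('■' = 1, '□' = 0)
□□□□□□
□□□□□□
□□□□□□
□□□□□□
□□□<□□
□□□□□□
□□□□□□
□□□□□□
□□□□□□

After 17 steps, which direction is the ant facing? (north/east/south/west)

south

k=0  □□□□□□
□□□□□□
□□□□□□
□□□□□□
□□□<□□
□□□□□□
□□□□□□
□□□□□□
□□□□□□
k=1  □□□□□□
□□□□□□
□□□□□□
□□□^□□
□□□■□□
□□□□□□
□□□□□□
□□□□□□
□□□□□□
k=2  □□□□□□
□□□□□□
□□□□□□
□□□■>□
□□□■□□
□□□□□□
□□□□□□
□□□□□□
□□□□□□
k=3  □□□□□□
□□□□□□
□□□□□□
□□□■■□
□□□■v□
□□□□□□
□□□□□□
□□□□□□
□□□□□□
k=4  □□□□□□
□□□□□□
□□□□□□
□□□■■□
□□□<■□
□□□□□□
□□□□□□
□□□□□□
□□□□□□
k=5  □□□□□□
□□□□□□
□□□□□□
□□□■■□
□□□□■□
□□□v□□
□□□□□□
□□□□□□
□□□□□□
k=6  □□□□□□
□□□□□□
□□□□□□
□□□■■□
□□□□■□
□□<■□□
□□□□□□
□□□□□□
□□□□□□
k=7  □□□□□□
□□□□□□
□□□□□□
□□□■■□
□□^□■□
□□■■□□
□□□□□□
□□□□□□
□□□□□□
k=8  □□□□□□
□□□□□□
□□□□□□
□□□■■□
□□■>■□
□□■■□□
□□□□□□
□□□□□□
□□□□□□
k=9  □□□□□□
□□□□□□
□□□□□□
□□□■■□
□□■■■□
□□■v□□
□□□□□□
□□□□□□
□□□□□□
k=10  □□□□□□
□□□□□□
□□□□□□
□□□■■□
□□■■■□
□□■□>□
□□□□□□
□□□□□□
□□□□□□
k=11  □□□□□□
□□□□□□
□□□□□□
□□□■■□
□□■■■□
□□■□■□
□□□□v□
□□□□□□
□□□□□□
k=12  □□□□□□
□□□□□□
□□□□□□
□□□■■□
□□■■■□
□□■□■□
□□□<■□
□□□□□□
□□□□□□
k=13  □□□□□□
□□□□□□
□□□□□□
□□□■■□
□□■■■□
□□■^■□
□□□■■□
□□□□□□
□□□□□□
k=14  □□□□□□
□□□□□□
□□□□□□
□□□■■□
□□■■■□
□□■■>□
□□□■■□
□□□□□□
□□□□□□
k=15  □□□□□□
□□□□□□
□□□□□□
□□□■■□
□□■■^□
□□■■□□
□□□■■□
□□□□□□
□□□□□□
k=16  □□□□□□
□□□□□□
□□□□□□
□□□■■□
□□■<□□
□□■■□□
□□□■■□
□□□□□□
□□□□□□
k=17  □□□□□□
□□□□□□
□□□□□□
□□□■■□
□□■□□□
□□■v□□
□□□■■□
□□□□□□
□□□□□□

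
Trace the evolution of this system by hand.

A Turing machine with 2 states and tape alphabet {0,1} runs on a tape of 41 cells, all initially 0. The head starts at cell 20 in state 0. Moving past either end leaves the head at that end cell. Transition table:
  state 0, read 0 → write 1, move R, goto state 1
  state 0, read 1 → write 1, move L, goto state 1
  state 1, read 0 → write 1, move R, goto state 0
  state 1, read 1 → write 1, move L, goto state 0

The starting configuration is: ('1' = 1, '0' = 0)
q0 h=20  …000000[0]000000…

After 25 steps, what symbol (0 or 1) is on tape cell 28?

1

0) q0 h=20  …000000[0]000000…
1) q1 h=21  …000001[0]000000…
2) q0 h=22  …000011[0]000000…
3) q1 h=23  …000111[0]000000…
4) q0 h=24  …001111[0]000000…
5) q1 h=25  …011111[0]000000…
6) q0 h=26  …111111[0]000000…
7) q1 h=27  …111111[0]000000…
8) q0 h=28  …111111[0]000000…
9) q1 h=29  …111111[0]000000…
10) q0 h=30  …111111[0]000000…
11) q1 h=31  …111111[0]000000…
12) q0 h=32  …111111[0]000000…
13) q1 h=33  …111111[0]000000…
14) q0 h=34  …111111[0]000000|
15) q1 h=35  …111111[0]00000|
16) q0 h=36  …111111[0]0000|
17) q1 h=37  …111111[0]000|
18) q0 h=38  …111111[0]00|
19) q1 h=39  …111111[0]0|
20) q0 h=40  …111111[0]|
21) q1 h=40  …111111[1]|
22) q0 h=39  …111111[1]1|
23) q1 h=38  …111111[1]11|
24) q0 h=37  …111111[1]111|
25) q1 h=36  …111111[1]1111|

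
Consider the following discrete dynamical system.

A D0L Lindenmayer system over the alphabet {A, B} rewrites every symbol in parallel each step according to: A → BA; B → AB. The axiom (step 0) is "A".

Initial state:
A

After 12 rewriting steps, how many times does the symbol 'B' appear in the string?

k=0  A
k=1  BA
k=2  ABBA
k=3  BAABABBA
k=4  ABBABAABBAABABBA
k=5  BAABABBAABBABAABABBABAABBAABABBA
k=6  ABBABAABBAABABBABAABABBAABBABAABBAABABBAABBABAABABBABAABBAABABBA
k=7  BAABABBAABBABAABABBABAABBAABABBAABBABAABBAABABBABAABABBAAB…ABBAABABBABAABABBAABBABAABBAABABBAABBABAABABBABAABBAABABBA  (len 128)
k=8  ABBABAABBAABABBABAABABBAABBABAABBAABABBAABBABAABABBABAABBA…ABBAABABBABAABABBAABBABAABBAABABBAABBABAABABBABAABBAABABBA  (len 256)
k=9  BAABABBAABBABAABABBABAABBAABABBAABBABAABBAABABBABAABABBAAB…ABBAABABBABAABABBAABBABAABBAABABBAABBABAABABBABAABBAABABBA  (len 512)
k=10  ABBABAABBAABABBABAABABBAABBABAABBAABABBAABBABAABABBABAABBA…ABBAABABBABAABABBAABBABAABBAABABBAABBABAABABBABAABBAABABBA  (len 1024)
k=11  BAABABBAABBABAABABBABAABBAABABBAABBABAABBAABABBABAABABBAAB…ABBAABABBABAABABBAABBABAABBAABABBAABBABAABABBABAABBAABABBA  (len 2048)
k=12  ABBABAABBAABABBABAABABBAABBABAABBAABABBAABBABAABABBABAABBA…ABBAABABBABAABABBAABBABAABBAABABBAABBABAABABBABAABBAABABBA  (len 4096)

2048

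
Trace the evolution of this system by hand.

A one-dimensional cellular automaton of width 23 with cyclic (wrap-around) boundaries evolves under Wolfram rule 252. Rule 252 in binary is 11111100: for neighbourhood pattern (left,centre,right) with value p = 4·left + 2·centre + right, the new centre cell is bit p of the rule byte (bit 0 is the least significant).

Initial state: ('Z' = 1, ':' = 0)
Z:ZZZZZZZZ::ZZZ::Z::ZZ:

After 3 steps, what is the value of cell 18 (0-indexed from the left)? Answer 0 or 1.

gen 0: Z:ZZZZZZZZ::ZZZ::Z::ZZ:
gen 1: ZZZZZZZZZZZ:ZZZZ:ZZ:ZZZ
gen 2: ZZZZZZZZZZZZZZZZZZZZZZZ
gen 3: ZZZZZZZZZZZZZZZZZZZZZZZ

1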